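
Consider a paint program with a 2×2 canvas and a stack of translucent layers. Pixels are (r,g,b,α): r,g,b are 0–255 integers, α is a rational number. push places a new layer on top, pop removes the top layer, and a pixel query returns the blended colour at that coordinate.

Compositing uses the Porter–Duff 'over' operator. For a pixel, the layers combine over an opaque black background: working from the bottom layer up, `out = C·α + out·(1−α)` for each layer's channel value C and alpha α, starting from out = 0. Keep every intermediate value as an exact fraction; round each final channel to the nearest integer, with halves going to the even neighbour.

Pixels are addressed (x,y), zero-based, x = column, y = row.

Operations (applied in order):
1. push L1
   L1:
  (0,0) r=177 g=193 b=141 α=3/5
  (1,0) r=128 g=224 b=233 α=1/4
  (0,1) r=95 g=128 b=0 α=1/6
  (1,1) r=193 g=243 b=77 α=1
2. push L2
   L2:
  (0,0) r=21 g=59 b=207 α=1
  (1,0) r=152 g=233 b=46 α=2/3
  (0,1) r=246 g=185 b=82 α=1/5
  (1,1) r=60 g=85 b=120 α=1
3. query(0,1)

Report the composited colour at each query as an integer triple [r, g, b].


query (0,1) [L1,L2] — begin 0,0,0
after L1 α=1/6: [95/6, 64/3, 0]
after L2 α=1/5: [928/15, 811/15, 82/5]
= [62, 54, 16]


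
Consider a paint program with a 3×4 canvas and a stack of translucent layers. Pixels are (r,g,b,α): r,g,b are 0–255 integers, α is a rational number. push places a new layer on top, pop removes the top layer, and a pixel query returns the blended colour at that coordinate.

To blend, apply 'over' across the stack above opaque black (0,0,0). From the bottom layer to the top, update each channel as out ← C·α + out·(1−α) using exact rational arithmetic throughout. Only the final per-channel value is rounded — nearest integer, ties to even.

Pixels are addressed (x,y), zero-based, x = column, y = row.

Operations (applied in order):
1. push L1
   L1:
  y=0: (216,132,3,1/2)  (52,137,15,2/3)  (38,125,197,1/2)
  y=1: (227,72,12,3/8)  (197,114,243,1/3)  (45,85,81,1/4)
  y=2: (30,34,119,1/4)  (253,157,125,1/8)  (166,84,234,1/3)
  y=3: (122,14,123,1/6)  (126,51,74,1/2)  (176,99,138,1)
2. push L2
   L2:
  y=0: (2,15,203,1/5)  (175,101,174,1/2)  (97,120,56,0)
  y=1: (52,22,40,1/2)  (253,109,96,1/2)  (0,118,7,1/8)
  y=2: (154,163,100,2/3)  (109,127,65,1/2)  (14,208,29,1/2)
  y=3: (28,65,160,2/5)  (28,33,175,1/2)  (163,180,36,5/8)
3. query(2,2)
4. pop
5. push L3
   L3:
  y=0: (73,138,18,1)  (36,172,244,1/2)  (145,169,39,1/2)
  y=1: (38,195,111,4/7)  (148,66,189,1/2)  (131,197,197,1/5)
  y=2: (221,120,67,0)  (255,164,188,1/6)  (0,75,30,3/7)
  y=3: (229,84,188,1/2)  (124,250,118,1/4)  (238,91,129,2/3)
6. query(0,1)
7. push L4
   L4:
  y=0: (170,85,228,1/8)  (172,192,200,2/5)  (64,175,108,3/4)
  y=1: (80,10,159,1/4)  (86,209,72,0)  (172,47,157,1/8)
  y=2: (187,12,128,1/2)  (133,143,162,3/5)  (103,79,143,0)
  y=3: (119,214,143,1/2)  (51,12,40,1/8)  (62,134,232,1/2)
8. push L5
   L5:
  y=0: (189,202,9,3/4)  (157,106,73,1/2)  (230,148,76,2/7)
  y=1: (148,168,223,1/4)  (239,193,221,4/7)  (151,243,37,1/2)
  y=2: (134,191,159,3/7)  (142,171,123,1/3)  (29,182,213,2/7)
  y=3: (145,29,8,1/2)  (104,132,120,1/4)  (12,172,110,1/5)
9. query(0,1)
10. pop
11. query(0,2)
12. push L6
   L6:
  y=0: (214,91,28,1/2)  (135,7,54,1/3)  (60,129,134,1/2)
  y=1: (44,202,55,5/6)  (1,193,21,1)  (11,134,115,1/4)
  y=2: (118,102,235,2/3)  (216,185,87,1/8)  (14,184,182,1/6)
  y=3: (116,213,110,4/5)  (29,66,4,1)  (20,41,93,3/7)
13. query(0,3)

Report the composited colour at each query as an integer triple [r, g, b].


query (2,2) [L1,L2] — begin 0,0,0
L1 α=1/3: [166/3, 28, 78]
L2 α=1/2: [104/3, 118, 107/2]
→ [35, 118, 54]

(0,1) stack=L1,L3; from [0,0,0]:
+L1 (α=3/8) → [681/8, 27, 9/2]
+L3 (α=4/7) → [3259/56, 123, 915/14]
→ [58, 123, 65]

at x=0,y=1 over L1,L3,L4,L5:
+L1 (α=3/8) → [681/8, 27, 9/2]
+L3 (α=4/7) → [3259/56, 123, 915/14]
+L4 (α=1/4) → [14257/224, 379/4, 4971/56]
+L5 (α=1/4) → [75923/896, 1809/16, 27401/224]
→ [85, 113, 122]

(0,2) stack=L1,L3,L4; from [0,0,0]:
+L1 (α=1/4) → [15/2, 17/2, 119/4]
+L3 (α=0) → [15/2, 17/2, 119/4]
+L4 (α=1/2) → [389/4, 41/4, 631/8]
→ [97, 10, 79]

query (0,3) [L1,L3,L4,L6] — begin 0,0,0
+L1 (α=1/6) → [61/3, 7/3, 41/2]
+L3 (α=1/2) → [374/3, 259/6, 417/4]
+L4 (α=1/2) → [731/6, 1543/12, 989/8]
+L6 (α=4/5) → [703/6, 11767/60, 4509/40]
→ [117, 196, 113]


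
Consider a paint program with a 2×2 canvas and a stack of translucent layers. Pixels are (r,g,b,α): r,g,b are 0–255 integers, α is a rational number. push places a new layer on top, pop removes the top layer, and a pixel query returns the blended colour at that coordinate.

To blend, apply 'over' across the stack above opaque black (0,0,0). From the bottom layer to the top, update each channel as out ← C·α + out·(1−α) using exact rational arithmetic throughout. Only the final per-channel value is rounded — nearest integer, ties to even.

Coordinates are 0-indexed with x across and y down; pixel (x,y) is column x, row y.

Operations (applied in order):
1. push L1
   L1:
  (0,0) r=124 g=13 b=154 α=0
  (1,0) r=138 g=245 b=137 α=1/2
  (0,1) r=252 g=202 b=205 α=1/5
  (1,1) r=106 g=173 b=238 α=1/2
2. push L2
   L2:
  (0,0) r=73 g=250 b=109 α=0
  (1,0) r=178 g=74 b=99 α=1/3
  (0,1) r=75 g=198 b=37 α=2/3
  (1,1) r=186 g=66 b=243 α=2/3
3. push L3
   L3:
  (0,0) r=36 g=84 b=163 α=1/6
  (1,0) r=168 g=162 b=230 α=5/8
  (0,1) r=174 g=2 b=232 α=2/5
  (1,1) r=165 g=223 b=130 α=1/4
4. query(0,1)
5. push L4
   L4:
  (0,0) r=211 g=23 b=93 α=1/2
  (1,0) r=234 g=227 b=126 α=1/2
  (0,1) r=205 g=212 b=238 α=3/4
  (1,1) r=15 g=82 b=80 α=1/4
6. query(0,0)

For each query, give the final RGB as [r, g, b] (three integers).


query (0,1) [L1,L2,L3] — begin 0,0,0
after L1 α=1/5: [252/5, 202/5, 41]
after L2 α=2/3: [334/5, 2182/15, 115/3]
after L3 α=2/5: [2742/25, 2202/25, 579/5]
= [110, 88, 116]

at x=0,y=0 over L1,L2,L3,L4:
+L1 (α=0) → [0, 0, 0]
+L2 (α=0) → [0, 0, 0]
+L3 (α=1/6) → [6, 14, 163/6]
+L4 (α=1/2) → [217/2, 37/2, 721/12]
= [108, 18, 60]


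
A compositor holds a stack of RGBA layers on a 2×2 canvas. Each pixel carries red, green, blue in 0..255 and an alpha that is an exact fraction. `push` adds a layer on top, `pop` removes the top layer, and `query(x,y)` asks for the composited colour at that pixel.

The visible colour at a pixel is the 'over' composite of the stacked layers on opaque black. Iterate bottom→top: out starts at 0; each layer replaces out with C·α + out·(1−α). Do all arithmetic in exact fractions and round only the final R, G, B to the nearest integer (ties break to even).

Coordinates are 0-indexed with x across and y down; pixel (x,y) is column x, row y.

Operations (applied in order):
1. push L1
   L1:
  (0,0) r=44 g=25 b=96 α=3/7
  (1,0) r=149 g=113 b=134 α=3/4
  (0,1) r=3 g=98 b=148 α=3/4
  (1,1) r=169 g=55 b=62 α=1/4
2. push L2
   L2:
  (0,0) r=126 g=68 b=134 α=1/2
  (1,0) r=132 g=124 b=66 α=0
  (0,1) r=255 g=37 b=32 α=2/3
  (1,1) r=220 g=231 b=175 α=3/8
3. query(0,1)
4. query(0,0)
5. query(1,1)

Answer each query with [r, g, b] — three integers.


query (0,1) [L1,L2] — begin 0,0,0
L1 α=3/4: [9/4, 147/2, 111]
L2 α=2/3: [683/4, 295/6, 175/3]
rounded: [171, 49, 58]

at x=0,y=0 over L1,L2:
after L1 α=3/7: [132/7, 75/7, 288/7]
after L2 α=1/2: [507/7, 551/14, 613/7]
→ [72, 39, 88]

(1,1) stack=L1,L2; from [0,0,0]:
after L1 α=1/4: [169/4, 55/4, 31/2]
after L2 α=3/8: [3485/32, 3047/32, 1205/16]
= [109, 95, 75]


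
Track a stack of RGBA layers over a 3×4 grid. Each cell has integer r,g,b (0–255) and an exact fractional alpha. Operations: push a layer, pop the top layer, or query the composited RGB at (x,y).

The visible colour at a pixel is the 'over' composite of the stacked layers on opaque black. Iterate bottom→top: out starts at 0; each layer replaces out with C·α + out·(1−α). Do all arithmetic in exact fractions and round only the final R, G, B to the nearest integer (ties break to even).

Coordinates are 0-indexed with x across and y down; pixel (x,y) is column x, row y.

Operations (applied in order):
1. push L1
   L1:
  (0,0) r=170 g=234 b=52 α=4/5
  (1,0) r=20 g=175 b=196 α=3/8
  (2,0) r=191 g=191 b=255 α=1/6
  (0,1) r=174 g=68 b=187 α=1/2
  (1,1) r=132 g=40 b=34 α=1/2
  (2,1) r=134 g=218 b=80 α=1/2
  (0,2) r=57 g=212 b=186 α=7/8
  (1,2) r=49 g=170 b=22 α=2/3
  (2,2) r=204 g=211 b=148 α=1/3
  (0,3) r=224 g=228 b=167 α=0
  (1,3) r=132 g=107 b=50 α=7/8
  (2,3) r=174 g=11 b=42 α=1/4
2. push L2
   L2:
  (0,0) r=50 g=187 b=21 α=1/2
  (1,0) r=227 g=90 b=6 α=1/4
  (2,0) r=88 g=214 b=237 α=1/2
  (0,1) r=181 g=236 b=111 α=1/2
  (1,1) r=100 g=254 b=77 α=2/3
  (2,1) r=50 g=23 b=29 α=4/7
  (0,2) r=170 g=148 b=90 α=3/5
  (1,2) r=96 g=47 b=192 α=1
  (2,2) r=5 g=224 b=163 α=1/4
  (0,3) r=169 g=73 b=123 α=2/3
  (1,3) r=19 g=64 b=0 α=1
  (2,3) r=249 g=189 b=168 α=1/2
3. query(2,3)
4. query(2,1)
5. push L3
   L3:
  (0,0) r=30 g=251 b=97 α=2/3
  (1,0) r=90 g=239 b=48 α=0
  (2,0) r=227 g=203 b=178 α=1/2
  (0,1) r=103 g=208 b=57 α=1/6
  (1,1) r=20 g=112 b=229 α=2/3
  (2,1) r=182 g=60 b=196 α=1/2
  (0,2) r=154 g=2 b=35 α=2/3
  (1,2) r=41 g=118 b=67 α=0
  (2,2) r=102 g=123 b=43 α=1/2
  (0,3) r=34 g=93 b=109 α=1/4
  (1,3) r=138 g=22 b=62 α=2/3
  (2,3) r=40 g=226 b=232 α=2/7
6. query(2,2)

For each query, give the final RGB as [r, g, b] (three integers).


(2,3) stack=L1,L2; from [0,0,0]:
+L1 (α=1/4) → [87/2, 11/4, 21/2]
+L2 (α=1/2) → [585/4, 767/8, 357/4]
rounded: [146, 96, 89]

(2,1) stack=L1,L2; from [0,0,0]:
after L1 α=1/2: [67, 109, 40]
after L2 α=4/7: [401/7, 419/7, 236/7]
rounded: [57, 60, 34]

(2,2) stack=L1,L2,L3; from [0,0,0]:
+L1 (α=1/3) → [68, 211/3, 148/3]
+L2 (α=1/4) → [209/4, 435/4, 311/4]
+L3 (α=1/2) → [617/8, 927/8, 483/8]
= [77, 116, 60]


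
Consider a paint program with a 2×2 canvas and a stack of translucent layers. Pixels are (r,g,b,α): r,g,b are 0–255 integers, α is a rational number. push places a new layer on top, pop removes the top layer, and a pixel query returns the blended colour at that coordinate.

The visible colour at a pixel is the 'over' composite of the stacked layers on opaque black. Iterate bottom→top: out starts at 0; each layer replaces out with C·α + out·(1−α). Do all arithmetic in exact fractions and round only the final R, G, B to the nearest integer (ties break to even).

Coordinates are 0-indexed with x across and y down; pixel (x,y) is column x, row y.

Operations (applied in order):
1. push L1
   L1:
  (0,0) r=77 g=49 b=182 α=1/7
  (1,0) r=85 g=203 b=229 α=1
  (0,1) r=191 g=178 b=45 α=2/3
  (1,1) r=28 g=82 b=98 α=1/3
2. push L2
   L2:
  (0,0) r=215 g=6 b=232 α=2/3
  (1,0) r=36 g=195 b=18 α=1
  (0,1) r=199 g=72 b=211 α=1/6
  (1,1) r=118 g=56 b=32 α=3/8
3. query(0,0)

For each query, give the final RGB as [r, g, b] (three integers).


query (0,0) [L1,L2] — begin 0,0,0
after L1 α=1/7: [11, 7, 26]
after L2 α=2/3: [147, 19/3, 490/3]
rounded: [147, 6, 163]


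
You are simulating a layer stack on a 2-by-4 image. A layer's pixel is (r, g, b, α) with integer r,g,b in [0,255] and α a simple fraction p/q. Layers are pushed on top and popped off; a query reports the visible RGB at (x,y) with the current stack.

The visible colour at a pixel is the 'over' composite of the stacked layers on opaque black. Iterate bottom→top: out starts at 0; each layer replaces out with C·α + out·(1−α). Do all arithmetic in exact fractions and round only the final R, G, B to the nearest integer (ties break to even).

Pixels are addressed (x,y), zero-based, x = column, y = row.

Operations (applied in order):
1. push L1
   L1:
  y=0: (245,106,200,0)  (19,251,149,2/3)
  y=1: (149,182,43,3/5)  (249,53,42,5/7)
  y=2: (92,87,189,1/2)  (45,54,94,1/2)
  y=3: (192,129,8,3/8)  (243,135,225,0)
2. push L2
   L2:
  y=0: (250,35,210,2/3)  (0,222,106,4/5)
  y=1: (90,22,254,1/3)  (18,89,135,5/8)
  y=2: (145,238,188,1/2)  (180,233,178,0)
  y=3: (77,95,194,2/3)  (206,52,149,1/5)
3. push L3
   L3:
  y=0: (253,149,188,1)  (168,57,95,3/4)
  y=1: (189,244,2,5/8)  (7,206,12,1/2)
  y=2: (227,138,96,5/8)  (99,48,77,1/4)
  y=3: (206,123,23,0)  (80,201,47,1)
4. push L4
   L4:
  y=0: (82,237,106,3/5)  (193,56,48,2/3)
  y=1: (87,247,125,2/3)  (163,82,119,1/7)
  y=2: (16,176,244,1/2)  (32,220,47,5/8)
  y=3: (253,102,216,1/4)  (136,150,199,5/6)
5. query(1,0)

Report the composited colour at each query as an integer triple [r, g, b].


(1,0) stack=L1,L2,L3,L4; from [0,0,0]:
L1 α=2/3: [38/3, 502/3, 298/3]
L2 α=4/5: [38/15, 3166/15, 314/3]
L3 α=3/4: [3799/30, 5731/60, 1169/12]
L4 α=2/3: [15379/90, 12451/180, 2321/36]
rounded: [171, 69, 64]


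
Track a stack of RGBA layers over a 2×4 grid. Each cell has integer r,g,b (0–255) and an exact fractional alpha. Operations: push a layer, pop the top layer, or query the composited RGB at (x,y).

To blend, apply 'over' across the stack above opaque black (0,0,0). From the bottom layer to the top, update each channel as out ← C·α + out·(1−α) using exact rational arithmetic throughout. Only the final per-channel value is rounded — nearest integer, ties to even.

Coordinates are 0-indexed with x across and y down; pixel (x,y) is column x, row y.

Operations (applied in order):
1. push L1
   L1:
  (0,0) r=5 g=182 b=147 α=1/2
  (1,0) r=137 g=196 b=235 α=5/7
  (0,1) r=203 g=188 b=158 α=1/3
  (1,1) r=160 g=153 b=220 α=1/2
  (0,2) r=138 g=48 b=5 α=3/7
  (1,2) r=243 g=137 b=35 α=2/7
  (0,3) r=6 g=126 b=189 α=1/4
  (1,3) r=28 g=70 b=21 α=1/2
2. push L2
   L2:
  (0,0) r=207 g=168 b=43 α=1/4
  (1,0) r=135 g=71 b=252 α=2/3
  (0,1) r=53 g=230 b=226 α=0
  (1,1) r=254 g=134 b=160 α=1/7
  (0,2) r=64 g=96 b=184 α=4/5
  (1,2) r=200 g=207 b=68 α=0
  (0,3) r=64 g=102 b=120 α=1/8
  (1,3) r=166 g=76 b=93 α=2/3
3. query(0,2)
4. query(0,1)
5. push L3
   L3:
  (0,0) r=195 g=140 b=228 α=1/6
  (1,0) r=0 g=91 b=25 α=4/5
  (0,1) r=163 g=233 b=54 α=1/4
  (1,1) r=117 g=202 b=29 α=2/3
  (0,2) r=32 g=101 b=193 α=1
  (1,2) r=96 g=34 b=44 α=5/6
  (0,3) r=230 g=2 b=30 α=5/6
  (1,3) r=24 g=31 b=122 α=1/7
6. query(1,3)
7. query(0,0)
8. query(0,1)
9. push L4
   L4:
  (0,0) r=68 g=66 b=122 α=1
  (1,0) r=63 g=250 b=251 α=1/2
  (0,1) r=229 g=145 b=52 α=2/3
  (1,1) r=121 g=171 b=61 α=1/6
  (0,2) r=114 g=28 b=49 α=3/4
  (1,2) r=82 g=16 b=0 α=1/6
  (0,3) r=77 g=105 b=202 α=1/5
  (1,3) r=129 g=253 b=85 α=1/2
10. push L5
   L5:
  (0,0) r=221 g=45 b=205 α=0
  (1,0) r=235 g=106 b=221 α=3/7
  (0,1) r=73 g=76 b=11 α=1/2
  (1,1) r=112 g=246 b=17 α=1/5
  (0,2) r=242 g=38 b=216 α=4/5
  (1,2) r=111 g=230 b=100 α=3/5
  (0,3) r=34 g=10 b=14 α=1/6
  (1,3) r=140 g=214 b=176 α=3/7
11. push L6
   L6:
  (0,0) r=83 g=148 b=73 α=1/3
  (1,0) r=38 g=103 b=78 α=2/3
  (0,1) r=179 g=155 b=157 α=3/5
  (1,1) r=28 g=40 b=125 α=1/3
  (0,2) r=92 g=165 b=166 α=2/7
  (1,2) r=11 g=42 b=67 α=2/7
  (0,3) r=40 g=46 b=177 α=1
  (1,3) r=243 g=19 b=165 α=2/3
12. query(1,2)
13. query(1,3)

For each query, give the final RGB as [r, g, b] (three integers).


(0,2) stack=L1,L2; from [0,0,0]:
after L1 α=3/7: [414/7, 144/7, 15/7]
after L2 α=4/5: [2206/35, 2832/35, 5167/35]
= [63, 81, 148]

query (0,1) [L1,L2] — begin 0,0,0
L1 α=1/3: [203/3, 188/3, 158/3]
L2 α=0: [203/3, 188/3, 158/3]
= [68, 63, 53]

(1,3) stack=L1,L2,L3; from [0,0,0]:
+L1 (α=1/2) → [14, 35, 21/2]
+L2 (α=2/3) → [346/3, 187/3, 131/2]
+L3 (α=1/7) → [716/7, 405/7, 515/7]
= [102, 58, 74]

at x=0,y=0 over L1,L2,L3:
L1 α=1/2: [5/2, 91, 147/2]
L2 α=1/4: [429/8, 441/4, 527/8]
L3 α=1/6: [1235/16, 2765/24, 4459/48]
→ [77, 115, 93]

at x=0,y=1 over L1,L2,L3:
+L1 (α=1/3) → [203/3, 188/3, 158/3]
+L2 (α=0) → [203/3, 188/3, 158/3]
+L3 (α=1/4) → [183/2, 421/4, 53]
rounded: [92, 105, 53]

(1,2) stack=L1,L2,L3,L4,L5,L6; from [0,0,0]:
+L1 (α=2/7) → [486/7, 274/7, 10]
+L2 (α=0) → [486/7, 274/7, 10]
+L3 (α=5/6) → [641/7, 244/7, 115/3]
+L4 (α=1/6) → [3779/42, 222/7, 575/18]
+L5 (α=3/5) → [10772/105, 5274/35, 655/9]
+L6 (α=2/7) → [11234/147, 5862/49, 4481/63]
rounded: [76, 120, 71]

query (1,3) [L1,L2,L3,L4,L5,L6] — begin 0,0,0
L1 α=1/2: [14, 35, 21/2]
L2 α=2/3: [346/3, 187/3, 131/2]
L3 α=1/7: [716/7, 405/7, 515/7]
L4 α=1/2: [1619/14, 1088/7, 555/7]
L5 α=3/7: [6178/49, 8846/49, 5916/49]
L6 α=2/3: [29992/147, 10708/147, 7362/49]
rounded: [204, 73, 150]


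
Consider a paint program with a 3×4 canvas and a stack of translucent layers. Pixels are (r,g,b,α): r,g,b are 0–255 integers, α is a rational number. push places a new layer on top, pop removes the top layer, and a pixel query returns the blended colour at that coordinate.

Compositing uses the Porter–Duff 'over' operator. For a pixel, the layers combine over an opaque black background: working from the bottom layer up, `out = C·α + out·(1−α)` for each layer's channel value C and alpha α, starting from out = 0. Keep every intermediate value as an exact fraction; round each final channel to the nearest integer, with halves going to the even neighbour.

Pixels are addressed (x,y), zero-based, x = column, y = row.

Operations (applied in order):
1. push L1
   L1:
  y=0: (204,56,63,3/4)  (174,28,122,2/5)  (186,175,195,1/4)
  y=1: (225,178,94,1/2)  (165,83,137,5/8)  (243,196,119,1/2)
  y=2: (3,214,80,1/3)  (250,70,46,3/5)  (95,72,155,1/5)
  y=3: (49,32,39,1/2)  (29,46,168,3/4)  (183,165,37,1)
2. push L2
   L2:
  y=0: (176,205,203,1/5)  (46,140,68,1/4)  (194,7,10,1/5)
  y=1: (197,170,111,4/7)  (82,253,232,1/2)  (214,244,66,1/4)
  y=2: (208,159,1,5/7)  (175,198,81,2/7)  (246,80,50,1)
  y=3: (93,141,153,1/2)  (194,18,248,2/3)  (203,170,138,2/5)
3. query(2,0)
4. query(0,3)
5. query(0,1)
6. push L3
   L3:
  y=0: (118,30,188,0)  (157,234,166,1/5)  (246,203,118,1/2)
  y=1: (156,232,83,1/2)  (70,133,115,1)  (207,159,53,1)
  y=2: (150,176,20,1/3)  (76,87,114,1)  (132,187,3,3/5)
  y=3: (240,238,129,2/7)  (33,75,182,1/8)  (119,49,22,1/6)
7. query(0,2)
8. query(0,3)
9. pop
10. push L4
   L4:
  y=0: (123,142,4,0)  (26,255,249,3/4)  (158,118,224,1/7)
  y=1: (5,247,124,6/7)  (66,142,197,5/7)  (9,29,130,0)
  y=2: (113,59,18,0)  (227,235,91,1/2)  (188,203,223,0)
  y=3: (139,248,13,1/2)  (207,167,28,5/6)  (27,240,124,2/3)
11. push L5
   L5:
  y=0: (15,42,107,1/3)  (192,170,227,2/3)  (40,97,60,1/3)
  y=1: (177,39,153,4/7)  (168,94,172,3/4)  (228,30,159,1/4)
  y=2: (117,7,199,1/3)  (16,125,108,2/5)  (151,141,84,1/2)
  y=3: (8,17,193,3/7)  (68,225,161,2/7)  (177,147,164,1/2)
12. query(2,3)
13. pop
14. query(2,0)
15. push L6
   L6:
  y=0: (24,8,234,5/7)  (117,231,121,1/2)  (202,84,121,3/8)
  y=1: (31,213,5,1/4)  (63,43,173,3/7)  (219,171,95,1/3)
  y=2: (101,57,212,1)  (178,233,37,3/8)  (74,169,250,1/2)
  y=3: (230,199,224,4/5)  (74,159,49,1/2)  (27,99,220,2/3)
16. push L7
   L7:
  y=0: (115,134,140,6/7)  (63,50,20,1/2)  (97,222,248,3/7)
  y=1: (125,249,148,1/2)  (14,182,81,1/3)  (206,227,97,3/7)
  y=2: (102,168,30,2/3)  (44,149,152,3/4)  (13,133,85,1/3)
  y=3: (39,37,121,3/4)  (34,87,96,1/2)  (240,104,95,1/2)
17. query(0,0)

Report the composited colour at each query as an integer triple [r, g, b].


(2,0) stack=L1,L2; from [0,0,0]:
after L1 α=1/4: [93/2, 175/4, 195/4]
after L2 α=1/5: [76, 182/5, 41]
= [76, 36, 41]

(0,3) stack=L1,L2; from [0,0,0]:
L1 α=1/2: [49/2, 16, 39/2]
L2 α=1/2: [235/4, 157/2, 345/4]
rounded: [59, 78, 86]

at x=0,y=1 over L1,L2:
+L1 (α=1/2) → [225/2, 89, 47]
+L2 (α=4/7) → [2251/14, 947/7, 585/7]
rounded: [161, 135, 84]

query (0,2) [L1,L2,L3] — begin 0,0,0
after L1 α=1/3: [1, 214/3, 80/3]
after L2 α=5/7: [1042/7, 2813/21, 25/3]
after L3 α=1/3: [3134/21, 9322/63, 110/9]
= [149, 148, 12]

(0,3) stack=L1,L2,L3; from [0,0,0]:
+L1 (α=1/2) → [49/2, 16, 39/2]
+L2 (α=1/2) → [235/4, 157/2, 345/4]
+L3 (α=2/7) → [3095/28, 1737/14, 2757/28]
= [111, 124, 98]

query (2,3) [L1,L2,L4,L5] — begin 0,0,0
L1 α=1: [183, 165, 37]
L2 α=2/5: [191, 167, 387/5]
L4 α=2/3: [245/3, 647/3, 1627/15]
L5 α=1/2: [388/3, 544/3, 4087/30]
rounded: [129, 181, 136]

(2,0) stack=L1,L2,L4; from [0,0,0]:
L1 α=1/4: [93/2, 175/4, 195/4]
L2 α=1/5: [76, 182/5, 41]
L4 α=1/7: [614/7, 1682/35, 470/7]
→ [88, 48, 67]

at x=0,y=0 over L1,L2,L4,L6,L7:
L1 α=3/4: [153, 42, 189/4]
L2 α=1/5: [788/5, 373/5, 392/5]
L4 α=0: [788/5, 373/5, 392/5]
L6 α=5/7: [2176/35, 946/35, 6634/35]
L7 α=6/7: [26326/245, 29086/245, 36034/245]
→ [107, 119, 147]


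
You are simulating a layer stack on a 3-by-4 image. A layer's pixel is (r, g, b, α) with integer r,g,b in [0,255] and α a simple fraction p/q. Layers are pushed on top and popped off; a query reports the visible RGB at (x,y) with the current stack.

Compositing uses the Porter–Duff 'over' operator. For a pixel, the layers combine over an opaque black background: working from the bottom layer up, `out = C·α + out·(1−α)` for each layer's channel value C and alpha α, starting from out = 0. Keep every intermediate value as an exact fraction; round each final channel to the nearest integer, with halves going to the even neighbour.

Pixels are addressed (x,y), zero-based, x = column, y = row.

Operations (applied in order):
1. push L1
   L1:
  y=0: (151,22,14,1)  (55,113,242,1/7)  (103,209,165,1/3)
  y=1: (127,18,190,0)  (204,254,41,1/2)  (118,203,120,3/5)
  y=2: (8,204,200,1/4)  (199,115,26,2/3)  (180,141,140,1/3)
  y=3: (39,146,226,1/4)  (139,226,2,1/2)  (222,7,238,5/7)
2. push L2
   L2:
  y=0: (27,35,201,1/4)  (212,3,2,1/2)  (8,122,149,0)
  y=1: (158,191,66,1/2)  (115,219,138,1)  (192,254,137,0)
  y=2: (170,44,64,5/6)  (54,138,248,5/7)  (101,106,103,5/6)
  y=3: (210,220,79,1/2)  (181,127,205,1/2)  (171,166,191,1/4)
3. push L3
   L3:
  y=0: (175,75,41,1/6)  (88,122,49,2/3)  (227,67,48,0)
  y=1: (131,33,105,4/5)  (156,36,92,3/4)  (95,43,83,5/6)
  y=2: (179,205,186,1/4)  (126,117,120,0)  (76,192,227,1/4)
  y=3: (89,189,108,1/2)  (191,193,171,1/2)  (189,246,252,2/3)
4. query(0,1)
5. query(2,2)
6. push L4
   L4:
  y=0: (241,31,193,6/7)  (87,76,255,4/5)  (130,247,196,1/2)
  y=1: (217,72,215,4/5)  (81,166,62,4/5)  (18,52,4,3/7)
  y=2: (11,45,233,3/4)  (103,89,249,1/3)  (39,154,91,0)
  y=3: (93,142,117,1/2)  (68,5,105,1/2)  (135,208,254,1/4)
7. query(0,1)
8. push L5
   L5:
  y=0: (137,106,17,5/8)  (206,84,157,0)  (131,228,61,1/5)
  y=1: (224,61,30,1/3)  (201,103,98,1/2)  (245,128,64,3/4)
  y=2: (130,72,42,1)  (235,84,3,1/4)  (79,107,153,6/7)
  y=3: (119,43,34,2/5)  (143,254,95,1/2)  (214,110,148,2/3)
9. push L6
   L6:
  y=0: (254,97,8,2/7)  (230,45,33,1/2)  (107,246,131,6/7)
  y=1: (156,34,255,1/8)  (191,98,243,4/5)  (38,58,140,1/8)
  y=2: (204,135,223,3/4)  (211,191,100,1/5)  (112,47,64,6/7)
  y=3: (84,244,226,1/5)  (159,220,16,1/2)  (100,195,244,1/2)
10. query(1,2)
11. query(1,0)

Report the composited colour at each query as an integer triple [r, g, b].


at x=0,y=1 over L1,L2,L3:
after L1 α=0: [0, 0, 0]
after L2 α=1/2: [79, 191/2, 33]
after L3 α=4/5: [603/5, 91/2, 453/5]
rounded: [121, 46, 91]

at x=2,y=2 over L1,L2,L3:
+L1 (α=1/3) → [60, 47, 140/3]
+L2 (α=5/6) → [565/6, 577/6, 1685/18]
+L3 (α=1/4) → [717/8, 961/8, 3047/24]
→ [90, 120, 127]

query (0,1) [L1,L2,L3,L4] — begin 0,0,0
L1 α=0: [0, 0, 0]
L2 α=1/2: [79, 191/2, 33]
L3 α=4/5: [603/5, 91/2, 453/5]
L4 α=4/5: [4943/25, 667/10, 4753/25]
= [198, 67, 190]

at x=1,y=2 over L1,L2,L3,L4,L5,L6:
+L1 (α=2/3) → [398/3, 230/3, 52/3]
+L2 (α=5/7) → [1606/21, 2530/21, 3824/21]
+L3 (α=0) → [1606/21, 2530/21, 3824/21]
+L4 (α=1/3) → [5375/63, 6929/63, 12877/63]
+L5 (α=1/4) → [5155/42, 8693/84, 3235/21]
+L6 (α=1/5) → [14741/105, 12704/105, 3008/21]
rounded: [140, 121, 143]

query (1,0) [L1,L2,L3,L4,L5,L6] — begin 0,0,0
L1 α=1/7: [55/7, 113/7, 242/7]
L2 α=1/2: [1539/14, 67/7, 128/7]
L3 α=2/3: [4003/42, 1775/21, 814/21]
L4 α=4/5: [18619/210, 8159/105, 22234/105]
L5 α=0: [18619/210, 8159/105, 22234/105]
L6 α=1/2: [66919/420, 6442/105, 25699/210]
→ [159, 61, 122]


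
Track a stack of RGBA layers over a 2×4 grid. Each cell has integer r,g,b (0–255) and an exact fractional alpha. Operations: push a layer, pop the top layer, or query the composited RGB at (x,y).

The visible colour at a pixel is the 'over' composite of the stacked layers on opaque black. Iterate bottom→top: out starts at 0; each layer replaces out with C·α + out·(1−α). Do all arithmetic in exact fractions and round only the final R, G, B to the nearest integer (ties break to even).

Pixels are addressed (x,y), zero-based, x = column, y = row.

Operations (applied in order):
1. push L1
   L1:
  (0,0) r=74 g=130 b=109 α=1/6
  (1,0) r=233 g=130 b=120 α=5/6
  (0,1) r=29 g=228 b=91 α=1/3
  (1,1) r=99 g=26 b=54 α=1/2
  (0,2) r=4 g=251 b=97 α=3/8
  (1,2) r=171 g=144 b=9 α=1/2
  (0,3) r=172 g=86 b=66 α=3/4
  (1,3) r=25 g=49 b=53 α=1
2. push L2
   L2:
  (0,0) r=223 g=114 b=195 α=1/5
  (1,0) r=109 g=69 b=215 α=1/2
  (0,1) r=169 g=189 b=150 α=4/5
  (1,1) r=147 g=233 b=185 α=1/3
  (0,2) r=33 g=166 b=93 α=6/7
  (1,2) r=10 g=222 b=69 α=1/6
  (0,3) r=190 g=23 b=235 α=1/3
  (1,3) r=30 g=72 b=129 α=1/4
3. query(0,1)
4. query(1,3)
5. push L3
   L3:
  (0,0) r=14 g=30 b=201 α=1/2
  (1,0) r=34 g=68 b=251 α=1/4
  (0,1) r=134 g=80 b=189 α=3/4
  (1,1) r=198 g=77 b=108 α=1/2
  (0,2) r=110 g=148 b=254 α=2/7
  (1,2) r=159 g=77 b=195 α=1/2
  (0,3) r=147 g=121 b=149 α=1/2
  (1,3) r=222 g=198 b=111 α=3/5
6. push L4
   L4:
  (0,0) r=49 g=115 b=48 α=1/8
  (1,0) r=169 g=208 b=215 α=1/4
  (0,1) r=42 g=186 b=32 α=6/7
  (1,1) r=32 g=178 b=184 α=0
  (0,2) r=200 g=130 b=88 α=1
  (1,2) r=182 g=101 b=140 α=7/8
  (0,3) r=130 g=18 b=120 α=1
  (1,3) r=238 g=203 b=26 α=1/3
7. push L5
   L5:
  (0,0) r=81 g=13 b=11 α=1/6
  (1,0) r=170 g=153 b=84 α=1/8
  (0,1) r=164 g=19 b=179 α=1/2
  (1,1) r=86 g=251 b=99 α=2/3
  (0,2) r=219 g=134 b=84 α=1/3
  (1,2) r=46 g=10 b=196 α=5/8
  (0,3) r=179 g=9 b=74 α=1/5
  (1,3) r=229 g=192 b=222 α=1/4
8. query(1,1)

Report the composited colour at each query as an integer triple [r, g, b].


query (0,1) [L1,L2] — begin 0,0,0
after L1 α=1/3: [29/3, 76, 91/3]
after L2 α=4/5: [2057/15, 832/5, 1891/15]
→ [137, 166, 126]

(1,3) stack=L1,L2; from [0,0,0]:
L1 α=1: [25, 49, 53]
L2 α=1/4: [105/4, 219/4, 72]
rounded: [26, 55, 72]

(1,1) stack=L1,L2,L3,L4,L5; from [0,0,0]:
after L1 α=1/2: [99/2, 13, 27]
after L2 α=1/3: [82, 259/3, 239/3]
after L3 α=1/2: [140, 245/3, 563/6]
after L4 α=0: [140, 245/3, 563/6]
after L5 α=2/3: [104, 1751/9, 1751/18]
→ [104, 195, 97]


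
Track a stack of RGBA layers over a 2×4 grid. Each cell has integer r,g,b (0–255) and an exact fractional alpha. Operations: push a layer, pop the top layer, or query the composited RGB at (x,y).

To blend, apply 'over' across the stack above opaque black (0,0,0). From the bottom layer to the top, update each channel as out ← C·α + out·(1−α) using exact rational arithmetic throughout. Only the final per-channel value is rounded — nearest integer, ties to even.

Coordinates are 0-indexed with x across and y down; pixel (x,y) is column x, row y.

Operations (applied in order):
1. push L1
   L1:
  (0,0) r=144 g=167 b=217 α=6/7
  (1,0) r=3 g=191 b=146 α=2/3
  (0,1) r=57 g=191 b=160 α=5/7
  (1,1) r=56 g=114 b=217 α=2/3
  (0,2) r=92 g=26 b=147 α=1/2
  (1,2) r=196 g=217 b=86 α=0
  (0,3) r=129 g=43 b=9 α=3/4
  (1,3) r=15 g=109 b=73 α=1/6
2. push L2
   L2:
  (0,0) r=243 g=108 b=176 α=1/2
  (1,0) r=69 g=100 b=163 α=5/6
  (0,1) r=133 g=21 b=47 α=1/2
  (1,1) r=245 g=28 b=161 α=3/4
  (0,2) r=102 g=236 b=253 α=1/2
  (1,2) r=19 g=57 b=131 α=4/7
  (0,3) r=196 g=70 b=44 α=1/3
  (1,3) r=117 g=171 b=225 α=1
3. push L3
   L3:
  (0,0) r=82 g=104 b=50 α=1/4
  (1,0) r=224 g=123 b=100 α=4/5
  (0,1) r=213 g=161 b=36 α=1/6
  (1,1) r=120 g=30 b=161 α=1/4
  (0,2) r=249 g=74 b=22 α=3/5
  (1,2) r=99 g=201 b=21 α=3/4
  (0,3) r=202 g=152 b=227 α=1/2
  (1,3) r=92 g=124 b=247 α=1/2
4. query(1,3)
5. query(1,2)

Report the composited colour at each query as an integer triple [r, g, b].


query (1,3) [L1,L2,L3] — begin 0,0,0
after L1 α=1/6: [5/2, 109/6, 73/6]
after L2 α=1: [117, 171, 225]
after L3 α=1/2: [209/2, 295/2, 236]
= [104, 148, 236]

(1,2) stack=L1,L2,L3; from [0,0,0]:
+L1 (α=0) → [0, 0, 0]
+L2 (α=4/7) → [76/7, 228/7, 524/7]
+L3 (α=3/4) → [2155/28, 4449/28, 965/28]
→ [77, 159, 34]


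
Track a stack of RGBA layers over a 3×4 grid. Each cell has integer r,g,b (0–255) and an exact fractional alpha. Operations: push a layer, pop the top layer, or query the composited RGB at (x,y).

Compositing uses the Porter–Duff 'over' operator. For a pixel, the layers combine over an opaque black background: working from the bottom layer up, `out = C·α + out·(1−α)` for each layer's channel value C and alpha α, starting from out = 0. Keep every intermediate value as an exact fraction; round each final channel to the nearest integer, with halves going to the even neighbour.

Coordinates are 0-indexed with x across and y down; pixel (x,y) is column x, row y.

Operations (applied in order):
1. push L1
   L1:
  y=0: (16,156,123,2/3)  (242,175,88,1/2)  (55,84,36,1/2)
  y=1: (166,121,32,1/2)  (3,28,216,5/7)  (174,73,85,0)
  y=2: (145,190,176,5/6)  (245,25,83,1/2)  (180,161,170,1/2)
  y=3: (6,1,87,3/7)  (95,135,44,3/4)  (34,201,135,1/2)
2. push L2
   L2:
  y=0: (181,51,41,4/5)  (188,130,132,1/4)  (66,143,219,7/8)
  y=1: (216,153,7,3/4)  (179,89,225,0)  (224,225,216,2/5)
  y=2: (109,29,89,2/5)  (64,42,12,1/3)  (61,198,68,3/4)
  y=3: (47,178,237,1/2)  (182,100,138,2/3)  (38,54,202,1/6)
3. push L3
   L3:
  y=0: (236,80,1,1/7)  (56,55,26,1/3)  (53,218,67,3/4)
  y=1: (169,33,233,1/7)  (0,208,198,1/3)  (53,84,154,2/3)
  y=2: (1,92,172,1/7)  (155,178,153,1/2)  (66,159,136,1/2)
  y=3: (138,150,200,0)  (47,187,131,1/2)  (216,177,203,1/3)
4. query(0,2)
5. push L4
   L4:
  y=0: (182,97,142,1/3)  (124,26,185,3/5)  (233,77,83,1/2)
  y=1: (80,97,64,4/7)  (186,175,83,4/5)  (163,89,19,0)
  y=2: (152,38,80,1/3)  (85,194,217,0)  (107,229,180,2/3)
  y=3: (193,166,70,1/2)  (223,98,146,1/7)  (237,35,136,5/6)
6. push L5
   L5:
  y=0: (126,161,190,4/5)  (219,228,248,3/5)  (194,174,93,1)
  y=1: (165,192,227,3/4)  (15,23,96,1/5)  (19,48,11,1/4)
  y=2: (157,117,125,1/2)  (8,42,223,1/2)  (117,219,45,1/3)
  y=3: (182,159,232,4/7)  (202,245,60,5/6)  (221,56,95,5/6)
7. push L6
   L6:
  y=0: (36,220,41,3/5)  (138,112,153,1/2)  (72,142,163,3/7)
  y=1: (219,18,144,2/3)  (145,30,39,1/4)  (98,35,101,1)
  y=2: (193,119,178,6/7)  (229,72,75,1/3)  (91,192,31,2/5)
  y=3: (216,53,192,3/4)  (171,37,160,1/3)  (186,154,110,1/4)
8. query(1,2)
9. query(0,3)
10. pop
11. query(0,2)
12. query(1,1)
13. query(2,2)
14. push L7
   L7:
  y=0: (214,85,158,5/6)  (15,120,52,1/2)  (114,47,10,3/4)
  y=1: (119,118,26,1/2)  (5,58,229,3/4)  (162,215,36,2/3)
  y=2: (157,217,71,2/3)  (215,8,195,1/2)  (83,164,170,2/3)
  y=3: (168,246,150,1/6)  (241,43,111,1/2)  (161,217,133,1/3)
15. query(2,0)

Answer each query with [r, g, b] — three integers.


at x=0,y=2 over L1,L2,L3:
after L1 α=5/6: [725/6, 475/3, 440/3]
after L2 α=2/5: [1161/10, 533/5, 618/5]
after L3 α=1/7: [3488/35, 3658/35, 4568/35]
rounded: [100, 105, 131]

at x=1,y=2 over L1,L2,L3,L4,L5,L6:
+L1 (α=1/2) → [245/2, 25/2, 83/2]
+L2 (α=1/3) → [103, 67/3, 95/3]
+L3 (α=1/2) → [129, 601/6, 277/3]
+L4 (α=0) → [129, 601/6, 277/3]
+L5 (α=1/2) → [137/2, 853/12, 473/3]
+L6 (α=1/3) → [122, 1285/18, 1171/9]
→ [122, 71, 130]

at x=0,y=3 over L1,L2,L3,L4,L5,L6:
+L1 (α=3/7) → [18/7, 3/7, 261/7]
+L2 (α=1/2) → [347/14, 1249/14, 960/7]
+L3 (α=0) → [347/14, 1249/14, 960/7]
+L4 (α=1/2) → [3049/28, 3573/28, 725/7]
+L5 (α=4/7) → [29531/196, 28527/196, 8671/49]
+L6 (α=3/4) → [156539/784, 59691/784, 36895/196]
= [200, 76, 188]

at x=0,y=2 over L1,L2,L3,L4,L5:
L1 α=5/6: [725/6, 475/3, 440/3]
L2 α=2/5: [1161/10, 533/5, 618/5]
L3 α=1/7: [3488/35, 3658/35, 4568/35]
L4 α=1/3: [12296/105, 2882/35, 11936/105]
L5 α=1/2: [28781/210, 6977/70, 25061/210]
= [137, 100, 119]

at x=1,y=1 over L1,L2,L3,L4,L5:
L1 α=5/7: [15/7, 20, 1080/7]
L2 α=0: [15/7, 20, 1080/7]
L3 α=1/3: [10/7, 248/3, 1182/7]
L4 α=4/5: [5218/35, 2348/15, 3506/35]
L5 α=1/5: [21397/175, 9737/75, 17384/175]
→ [122, 130, 99]

query (2,2) [L1,L2,L3,L4,L5] — begin 0,0,0
+L1 (α=1/2) → [90, 161/2, 85]
+L2 (α=3/4) → [273/4, 1349/8, 289/4]
+L3 (α=1/2) → [537/8, 2621/16, 833/8]
+L4 (α=2/3) → [2249/24, 9949/48, 3713/24]
+L5 (α=1/3) → [3653/36, 15205/72, 4253/36]
= [101, 211, 118]

(2,0) stack=L1,L2,L3,L4,L5,L7; from [0,0,0]:
L1 α=1/2: [55/2, 42, 18]
L2 α=7/8: [979/16, 1043/8, 1551/8]
L3 α=3/4: [3523/64, 6275/32, 3159/32]
L4 α=1/2: [18435/128, 8739/64, 5815/64]
L5 α=1: [194, 174, 93]
L7 α=3/4: [134, 315/4, 123/4]
→ [134, 79, 31]


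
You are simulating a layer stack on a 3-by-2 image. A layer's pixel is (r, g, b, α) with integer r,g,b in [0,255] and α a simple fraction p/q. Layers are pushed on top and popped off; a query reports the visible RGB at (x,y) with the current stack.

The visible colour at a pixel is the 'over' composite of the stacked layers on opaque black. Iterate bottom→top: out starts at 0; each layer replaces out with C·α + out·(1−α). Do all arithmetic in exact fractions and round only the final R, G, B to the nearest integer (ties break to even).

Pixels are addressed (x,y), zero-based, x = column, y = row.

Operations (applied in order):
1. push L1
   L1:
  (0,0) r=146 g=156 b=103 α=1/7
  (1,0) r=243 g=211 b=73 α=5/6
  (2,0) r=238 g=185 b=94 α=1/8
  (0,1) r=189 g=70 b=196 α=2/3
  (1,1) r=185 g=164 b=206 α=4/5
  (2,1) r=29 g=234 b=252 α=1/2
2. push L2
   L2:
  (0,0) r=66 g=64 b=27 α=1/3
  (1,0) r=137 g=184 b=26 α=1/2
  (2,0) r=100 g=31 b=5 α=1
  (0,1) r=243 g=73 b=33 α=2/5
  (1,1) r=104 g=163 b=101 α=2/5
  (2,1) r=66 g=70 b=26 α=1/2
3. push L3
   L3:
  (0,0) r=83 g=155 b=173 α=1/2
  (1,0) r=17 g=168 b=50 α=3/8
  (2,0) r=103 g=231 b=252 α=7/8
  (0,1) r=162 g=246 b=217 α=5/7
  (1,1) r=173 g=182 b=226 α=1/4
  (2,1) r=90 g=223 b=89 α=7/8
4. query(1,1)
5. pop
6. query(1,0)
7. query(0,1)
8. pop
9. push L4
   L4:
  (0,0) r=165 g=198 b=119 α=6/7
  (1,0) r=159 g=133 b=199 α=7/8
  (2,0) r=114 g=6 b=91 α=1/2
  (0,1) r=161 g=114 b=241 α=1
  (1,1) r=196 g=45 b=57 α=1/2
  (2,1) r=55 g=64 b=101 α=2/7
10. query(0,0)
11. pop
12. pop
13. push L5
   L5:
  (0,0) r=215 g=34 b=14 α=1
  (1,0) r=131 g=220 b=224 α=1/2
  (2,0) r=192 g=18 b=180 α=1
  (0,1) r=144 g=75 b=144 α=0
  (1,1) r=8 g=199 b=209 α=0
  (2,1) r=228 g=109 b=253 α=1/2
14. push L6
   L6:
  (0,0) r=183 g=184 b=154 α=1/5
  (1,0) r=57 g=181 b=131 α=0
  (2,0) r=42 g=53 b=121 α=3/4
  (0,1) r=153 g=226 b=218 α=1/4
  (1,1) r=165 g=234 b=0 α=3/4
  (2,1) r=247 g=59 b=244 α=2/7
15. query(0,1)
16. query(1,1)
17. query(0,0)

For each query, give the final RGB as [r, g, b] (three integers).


query (1,1) [L1,L2,L3] — begin 0,0,0
L1 α=4/5: [148, 656/5, 824/5]
L2 α=2/5: [652/5, 3598/25, 3482/25]
L3 α=1/4: [2821/20, 3836/25, 4024/25]
= [141, 153, 161]

(1,0) stack=L1,L2; from [0,0,0]:
+L1 (α=5/6) → [405/2, 1055/6, 365/6]
+L2 (α=1/2) → [679/4, 2159/12, 521/12]
rounded: [170, 180, 43]

at x=0,y=1 over L1,L2:
+L1 (α=2/3) → [126, 140/3, 392/3]
+L2 (α=2/5) → [864/5, 286/5, 458/5]
= [173, 57, 92]

(0,0) stack=L1,L4; from [0,0,0]:
after L1 α=1/7: [146/7, 156/7, 103/7]
after L4 α=6/7: [7076/49, 8472/49, 5101/49]
rounded: [144, 173, 104]

(0,1) stack=L5,L6; from [0,0,0]:
L5 α=0: [0, 0, 0]
L6 α=1/4: [153/4, 113/2, 109/2]
rounded: [38, 56, 54]

query (1,1) [L5,L6] — begin 0,0,0
+L5 (α=0) → [0, 0, 0]
+L6 (α=3/4) → [495/4, 351/2, 0]
rounded: [124, 176, 0]

(0,0) stack=L5,L6; from [0,0,0]:
after L5 α=1: [215, 34, 14]
after L6 α=1/5: [1043/5, 64, 42]
→ [209, 64, 42]


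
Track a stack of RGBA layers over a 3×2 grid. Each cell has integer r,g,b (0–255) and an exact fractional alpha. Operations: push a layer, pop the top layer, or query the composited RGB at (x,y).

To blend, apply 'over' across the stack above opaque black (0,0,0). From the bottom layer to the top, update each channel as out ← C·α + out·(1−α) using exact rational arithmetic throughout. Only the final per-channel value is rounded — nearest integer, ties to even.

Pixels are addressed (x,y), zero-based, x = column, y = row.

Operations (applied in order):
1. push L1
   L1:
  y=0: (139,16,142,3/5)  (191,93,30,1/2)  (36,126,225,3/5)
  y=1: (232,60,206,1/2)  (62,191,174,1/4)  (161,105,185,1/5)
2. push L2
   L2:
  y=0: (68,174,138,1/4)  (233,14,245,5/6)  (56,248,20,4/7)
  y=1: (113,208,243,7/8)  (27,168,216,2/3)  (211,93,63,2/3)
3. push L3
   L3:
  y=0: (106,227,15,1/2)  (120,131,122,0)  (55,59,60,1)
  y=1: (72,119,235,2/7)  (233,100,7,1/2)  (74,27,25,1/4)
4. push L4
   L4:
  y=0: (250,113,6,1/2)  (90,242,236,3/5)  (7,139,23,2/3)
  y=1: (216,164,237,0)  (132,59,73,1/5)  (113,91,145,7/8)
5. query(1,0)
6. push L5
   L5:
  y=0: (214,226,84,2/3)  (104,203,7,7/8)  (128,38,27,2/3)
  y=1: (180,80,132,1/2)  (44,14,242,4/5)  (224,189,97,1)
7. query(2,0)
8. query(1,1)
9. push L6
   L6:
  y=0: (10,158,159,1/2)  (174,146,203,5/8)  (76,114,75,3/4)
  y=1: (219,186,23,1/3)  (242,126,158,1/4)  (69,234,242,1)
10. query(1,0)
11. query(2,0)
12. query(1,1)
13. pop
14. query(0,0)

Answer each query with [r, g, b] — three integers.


(1,0) stack=L1,L2,L3,L4; from [0,0,0]:
+L1 (α=1/2) → [191/2, 93/2, 15]
+L2 (α=5/6) → [2521/12, 233/12, 620/3]
+L3 (α=0) → [2521/12, 233/12, 620/3]
+L4 (α=3/5) → [4141/30, 4589/30, 3364/15]
→ [138, 153, 224]

query (2,0) [L1,L2,L3,L4,L5] — begin 0,0,0
after L1 α=3/5: [108/5, 378/5, 135]
after L2 α=4/7: [1444/35, 6094/35, 485/7]
after L3 α=1: [55, 59, 60]
after L4 α=2/3: [23, 337/3, 106/3]
after L5 α=2/3: [93, 565/9, 268/9]
rounded: [93, 63, 30]

query (1,1) [L1,L2,L3,L4,L5] — begin 0,0,0
L1 α=1/4: [31/2, 191/4, 87/2]
L2 α=2/3: [139/6, 1535/12, 317/2]
L3 α=1/2: [1537/12, 2735/24, 331/4]
L4 α=1/5: [1933/15, 3089/30, 404/5]
L5 α=4/5: [4573/75, 4769/150, 5244/25]
= [61, 32, 210]

at x=1,y=0 over L1,L2,L3,L4,L5,L6:
+L1 (α=1/2) → [191/2, 93/2, 15]
+L2 (α=5/6) → [2521/12, 233/12, 620/3]
+L3 (α=0) → [2521/12, 233/12, 620/3]
+L4 (α=3/5) → [4141/30, 4589/30, 3364/15]
+L5 (α=7/8) → [25981/240, 47219/240, 4099/120]
+L6 (α=5/8) → [95581/640, 105619/640, 44699/320]
→ [149, 165, 140]

(2,0) stack=L1,L2,L3,L4,L5,L6; from [0,0,0]:
L1 α=3/5: [108/5, 378/5, 135]
L2 α=4/7: [1444/35, 6094/35, 485/7]
L3 α=1: [55, 59, 60]
L4 α=2/3: [23, 337/3, 106/3]
L5 α=2/3: [93, 565/9, 268/9]
L6 α=3/4: [321/4, 3643/36, 2293/36]
= [80, 101, 64]

query (1,1) [L1,L2,L3,L4,L5,L6] — begin 0,0,0
after L1 α=1/4: [31/2, 191/4, 87/2]
after L2 α=2/3: [139/6, 1535/12, 317/2]
after L3 α=1/2: [1537/12, 2735/24, 331/4]
after L4 α=1/5: [1933/15, 3089/30, 404/5]
after L5 α=4/5: [4573/75, 4769/150, 5244/25]
after L6 α=1/4: [10623/100, 11069/200, 9841/50]
→ [106, 55, 197]

query (0,0) [L1,L2,L3,L4,L5] — begin 0,0,0
L1 α=3/5: [417/5, 48/5, 426/5]
L2 α=1/4: [1591/20, 507/10, 492/5]
L3 α=1/2: [3711/40, 2777/20, 567/10]
L4 α=1/2: [13711/80, 5037/40, 627/20]
L5 α=2/3: [47951/240, 23117/120, 1329/20]
→ [200, 193, 66]


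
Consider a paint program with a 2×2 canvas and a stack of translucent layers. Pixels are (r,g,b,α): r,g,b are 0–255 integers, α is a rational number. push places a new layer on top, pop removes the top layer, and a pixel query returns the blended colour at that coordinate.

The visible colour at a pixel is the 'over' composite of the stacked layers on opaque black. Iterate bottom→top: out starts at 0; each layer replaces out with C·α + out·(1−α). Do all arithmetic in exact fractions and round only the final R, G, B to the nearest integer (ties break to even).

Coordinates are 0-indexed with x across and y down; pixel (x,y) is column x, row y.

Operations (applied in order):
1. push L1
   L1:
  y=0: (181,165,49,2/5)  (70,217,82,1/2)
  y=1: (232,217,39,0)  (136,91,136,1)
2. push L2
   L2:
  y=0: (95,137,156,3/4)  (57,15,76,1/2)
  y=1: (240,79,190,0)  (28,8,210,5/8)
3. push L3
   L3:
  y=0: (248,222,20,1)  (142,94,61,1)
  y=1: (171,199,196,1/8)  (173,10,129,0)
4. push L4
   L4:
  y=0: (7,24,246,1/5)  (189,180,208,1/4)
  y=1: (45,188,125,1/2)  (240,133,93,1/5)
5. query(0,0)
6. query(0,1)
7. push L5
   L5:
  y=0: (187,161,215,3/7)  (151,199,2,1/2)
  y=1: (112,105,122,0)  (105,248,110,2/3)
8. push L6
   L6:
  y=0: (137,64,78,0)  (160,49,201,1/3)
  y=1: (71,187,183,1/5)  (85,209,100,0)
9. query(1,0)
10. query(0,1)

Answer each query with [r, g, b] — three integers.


at x=0,y=0 over L1,L2,L3,L4:
after L1 α=2/5: [362/5, 66, 98/5]
after L2 α=3/4: [1787/20, 477/4, 1219/10]
after L3 α=1: [248, 222, 20]
after L4 α=1/5: [999/5, 912/5, 326/5]
→ [200, 182, 65]

query (0,1) [L1,L2,L3,L4] — begin 0,0,0
after L1 α=0: [0, 0, 0]
after L2 α=0: [0, 0, 0]
after L3 α=1/8: [171/8, 199/8, 49/2]
after L4 α=1/2: [531/16, 1703/16, 299/4]
rounded: [33, 106, 75]

query (1,0) [L1,L2,L3,L4,L5,L6] — begin 0,0,0
L1 α=1/2: [35, 217/2, 41]
L2 α=1/2: [46, 247/4, 117/2]
L3 α=1: [142, 94, 61]
L4 α=1/4: [615/4, 231/2, 391/4]
L5 α=1/2: [1219/8, 629/4, 399/8]
L6 α=1/3: [1859/12, 727/6, 401/4]
rounded: [155, 121, 100]

(0,1) stack=L1,L2,L3,L4,L5,L6; from [0,0,0]:
after L1 α=0: [0, 0, 0]
after L2 α=0: [0, 0, 0]
after L3 α=1/8: [171/8, 199/8, 49/2]
after L4 α=1/2: [531/16, 1703/16, 299/4]
after L5 α=0: [531/16, 1703/16, 299/4]
after L6 α=1/5: [163/4, 2451/20, 482/5]
rounded: [41, 123, 96]
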